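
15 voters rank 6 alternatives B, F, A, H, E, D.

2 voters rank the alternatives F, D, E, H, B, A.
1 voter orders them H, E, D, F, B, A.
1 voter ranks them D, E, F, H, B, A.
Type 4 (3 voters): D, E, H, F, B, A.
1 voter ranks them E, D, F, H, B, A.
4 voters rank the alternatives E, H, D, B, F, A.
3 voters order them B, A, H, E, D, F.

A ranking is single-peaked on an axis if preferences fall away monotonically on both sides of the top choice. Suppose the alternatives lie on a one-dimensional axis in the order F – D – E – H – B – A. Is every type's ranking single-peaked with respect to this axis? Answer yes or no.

yes

Axis positions: F=1, D=2, E=3, H=4, B=5, A=6.
Type 1 (peak F at position 1): ranking walks positions 1-2-3-4-5-6, expanding outward from the peak — single-peaked.
Type 2 (peak H at position 4): ranking walks positions 4-3-2-1-5-6, expanding outward from the peak — single-peaked.
Type 3 (peak D at position 2): ranking walks positions 2-3-1-4-5-6, expanding outward from the peak — single-peaked.
Type 4 (peak D at position 2): ranking walks positions 2-3-4-1-5-6, expanding outward from the peak — single-peaked.
Type 5 (peak E at position 3): ranking walks positions 3-2-1-4-5-6, expanding outward from the peak — single-peaked.
Type 6 (peak E at position 3): ranking walks positions 3-4-2-5-1-6, expanding outward from the peak — single-peaked.
Type 7 (peak B at position 5): ranking walks positions 5-6-4-3-2-1, expanding outward from the peak — single-peaked.
Every ranking is single-peaked on this axis.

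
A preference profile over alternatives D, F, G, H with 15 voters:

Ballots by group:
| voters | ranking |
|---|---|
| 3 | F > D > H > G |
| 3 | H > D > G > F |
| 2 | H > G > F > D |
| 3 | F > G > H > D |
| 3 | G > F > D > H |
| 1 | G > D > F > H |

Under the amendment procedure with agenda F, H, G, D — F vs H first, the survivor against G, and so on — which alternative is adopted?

Round 1: F vs H — 10–5, F advances.
Round 2: F vs G — 6–9, G advances.
Round 3: G vs D — 9–6, G advances.
The agenda winner is G.

G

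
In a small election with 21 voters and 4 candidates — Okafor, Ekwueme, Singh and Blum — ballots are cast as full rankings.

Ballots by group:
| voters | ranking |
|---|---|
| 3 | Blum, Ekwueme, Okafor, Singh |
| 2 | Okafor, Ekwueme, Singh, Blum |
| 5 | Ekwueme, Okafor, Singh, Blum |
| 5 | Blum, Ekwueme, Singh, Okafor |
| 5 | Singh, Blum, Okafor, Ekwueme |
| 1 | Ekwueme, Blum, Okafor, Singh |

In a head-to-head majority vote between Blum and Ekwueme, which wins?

Ballots ranking Blum above Ekwueme: 3 + 5 + 5 = 13.
Ballots ranking Ekwueme above Blum: 21 − 13 = 8.
Blum wins the head-to-head 13–8.

Blum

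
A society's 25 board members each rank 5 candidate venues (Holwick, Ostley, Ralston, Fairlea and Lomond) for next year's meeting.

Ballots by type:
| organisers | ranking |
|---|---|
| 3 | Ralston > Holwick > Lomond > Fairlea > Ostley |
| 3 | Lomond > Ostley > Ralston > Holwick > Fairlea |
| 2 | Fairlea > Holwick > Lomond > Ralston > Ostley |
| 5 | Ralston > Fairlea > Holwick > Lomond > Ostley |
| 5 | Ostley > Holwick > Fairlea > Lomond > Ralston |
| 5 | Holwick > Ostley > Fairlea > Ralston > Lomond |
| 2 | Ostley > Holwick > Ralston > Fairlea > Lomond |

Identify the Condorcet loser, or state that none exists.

Head-to-head results (25 organisers):
Holwick–Ostley: Holwick 15–10.
Holwick–Ralston: Holwick 14–11.
Holwick vs Fairlea: 18 to 7, Holwick.
Holwick vs Lomond: 22 to 3, Holwick.
Ostley vs Ralston: Ostley wins 15–10.
Ostley vs Fairlea: Ostley wins 15–10.
Ostley–Lomond: Lomond 13–12.
Ralston–Fairlea: Ralston 13–12.
Ralston vs Lomond: 3+5+5+2 = 15 for Ralston, 10 for Lomond — Ralston by 15–10.
Fairlea–Lomond: Fairlea 19–6.
No city is winless: Holwick beats Ostley; Ostley beats Ralston; Ralston beats Fairlea; Fairlea beats Lomond; Lomond beats Ostley. There is no Condorcet loser.

none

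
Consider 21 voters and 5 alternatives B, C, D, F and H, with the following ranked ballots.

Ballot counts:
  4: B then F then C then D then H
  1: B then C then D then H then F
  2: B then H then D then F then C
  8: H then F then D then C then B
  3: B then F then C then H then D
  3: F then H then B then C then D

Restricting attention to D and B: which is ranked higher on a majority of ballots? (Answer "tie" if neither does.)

Ballots ranking D above B: 8.
Ballots ranking B above D: 21 − 8 = 13.
B wins the head-to-head 13–8.

B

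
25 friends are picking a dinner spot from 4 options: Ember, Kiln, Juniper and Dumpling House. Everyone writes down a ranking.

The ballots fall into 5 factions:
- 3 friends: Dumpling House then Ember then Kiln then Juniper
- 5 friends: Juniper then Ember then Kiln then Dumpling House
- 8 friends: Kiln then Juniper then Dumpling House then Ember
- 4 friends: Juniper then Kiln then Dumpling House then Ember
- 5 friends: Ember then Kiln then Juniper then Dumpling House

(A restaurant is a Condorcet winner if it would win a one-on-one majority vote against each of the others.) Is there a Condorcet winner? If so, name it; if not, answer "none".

none

Check each pair by majority over 25 ballots:
Ember vs Kiln: Ember wins 13–12.
Ember vs Juniper: Ember preferred on 3+5 = 8 ballots; Juniper wins 17–8.
Ember vs Dumpling House: 5+5 = 10 for Ember, 15 for Dumpling House — Dumpling House by 15–10.
Kiln vs Juniper: Kiln wins 16–9.
Kiln vs Dumpling House: Kiln wins 22–3.
Juniper vs Dumpling House: Juniper, 22–3.
Each restaurant drops at least one matchup (Ember loses to Juniper; Kiln loses to Ember; Juniper loses to Kiln; Dumpling House loses to Kiln); the cycle Ember beats Kiln beats Juniper beats Ember rules out a Condorcet winner.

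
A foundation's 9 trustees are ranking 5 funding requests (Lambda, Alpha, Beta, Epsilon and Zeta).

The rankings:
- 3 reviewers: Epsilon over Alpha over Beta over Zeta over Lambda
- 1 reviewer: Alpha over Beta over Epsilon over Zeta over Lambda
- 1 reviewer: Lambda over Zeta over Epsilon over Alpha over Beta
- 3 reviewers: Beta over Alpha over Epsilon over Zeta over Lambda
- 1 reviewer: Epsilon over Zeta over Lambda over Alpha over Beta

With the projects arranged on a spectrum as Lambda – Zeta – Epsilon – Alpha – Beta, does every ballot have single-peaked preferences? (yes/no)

yes

Axis positions: Lambda=1, Zeta=2, Epsilon=3, Alpha=4, Beta=5.
Ballot type 1 (peak Epsilon at position 3): ranking walks positions 3-4-5-2-1, expanding outward from the peak — single-peaked.
Ballot type 2 (peak Alpha at position 4): ranking walks positions 4-5-3-2-1, expanding outward from the peak — single-peaked.
Ballot type 3 (peak Lambda at position 1): ranking walks positions 1-2-3-4-5, expanding outward from the peak — single-peaked.
Ballot type 4 (peak Beta at position 5): ranking walks positions 5-4-3-2-1, expanding outward from the peak — single-peaked.
Ballot type 5 (peak Epsilon at position 3): ranking walks positions 3-2-1-4-5, expanding outward from the peak — single-peaked.
Every ranking is single-peaked on this axis.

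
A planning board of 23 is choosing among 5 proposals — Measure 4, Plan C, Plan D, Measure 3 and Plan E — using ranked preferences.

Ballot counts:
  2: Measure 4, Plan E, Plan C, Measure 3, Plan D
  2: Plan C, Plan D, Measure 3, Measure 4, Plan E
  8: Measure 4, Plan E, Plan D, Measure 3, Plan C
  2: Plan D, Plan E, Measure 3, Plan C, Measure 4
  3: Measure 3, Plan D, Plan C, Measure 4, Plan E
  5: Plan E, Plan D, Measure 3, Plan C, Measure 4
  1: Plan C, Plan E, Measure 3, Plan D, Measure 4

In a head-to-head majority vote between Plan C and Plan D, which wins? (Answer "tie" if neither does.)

Ballots ranking Plan C above Plan D: 2 + 2 + 1 = 5.
Ballots ranking Plan D above Plan C: 23 − 5 = 18.
Plan D wins the head-to-head 18–5.

Plan D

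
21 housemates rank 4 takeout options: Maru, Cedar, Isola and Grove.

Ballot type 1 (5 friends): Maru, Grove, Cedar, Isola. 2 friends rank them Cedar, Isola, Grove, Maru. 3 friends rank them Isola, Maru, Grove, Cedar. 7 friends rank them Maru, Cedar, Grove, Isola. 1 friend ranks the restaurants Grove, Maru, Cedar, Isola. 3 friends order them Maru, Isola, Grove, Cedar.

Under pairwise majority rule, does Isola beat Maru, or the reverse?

Ballots ranking Isola above Maru: 2 + 3 = 5.
Ballots ranking Maru above Isola: 21 − 5 = 16.
Maru wins the head-to-head 16–5.

Maru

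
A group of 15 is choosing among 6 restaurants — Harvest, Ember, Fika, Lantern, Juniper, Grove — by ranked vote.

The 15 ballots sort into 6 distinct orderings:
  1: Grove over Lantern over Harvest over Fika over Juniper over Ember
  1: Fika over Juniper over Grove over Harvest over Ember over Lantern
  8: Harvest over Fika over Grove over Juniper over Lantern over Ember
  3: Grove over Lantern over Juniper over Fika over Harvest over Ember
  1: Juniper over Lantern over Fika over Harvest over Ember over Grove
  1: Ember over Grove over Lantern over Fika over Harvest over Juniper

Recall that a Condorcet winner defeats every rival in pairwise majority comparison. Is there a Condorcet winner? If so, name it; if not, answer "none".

Head-to-head results (15 friends):
Harvest vs Ember: 14 to 1, Harvest.
Harvest vs Fika: Harvest preferred on 1+8 = 9 ballots; Harvest wins 9–6.
Harvest vs Lantern: 9 to 6, Harvest.
Harvest vs Juniper: Harvest preferred on 1+8+1 = 10 ballots; Harvest wins 10–5.
Harvest vs Grove: 9 to 6, Harvest.
Ember vs Fika: 1 for Ember, 14 for Fika — Fika by 14–1.
Ember vs Lantern: 2 to 13, Lantern.
Ember vs Juniper: 1 for Ember, 14 for Juniper — Juniper by 14–1.
Ember vs Grove: 1+1 = 2 for Ember, 13 for Grove — Grove by 13–2.
Fika vs Lantern: 9 to 6, Fika.
Fika vs Juniper: 1+1+8+1 = 11 for Fika, 4 for Juniper — Fika by 11–4.
Fika vs Grove: Fika preferred on 1+8+1 = 10 ballots; Fika wins 10–5.
Lantern vs Juniper: 5 to 10, Juniper.
Lantern vs Grove: Lantern preferred on 1 ballot; Grove wins 14–1.
Juniper vs Grove: 1+1 = 2 for Juniper, 13 for Grove — Grove by 13–2.
Harvest wins every pairwise contest, so Harvest is the Condorcet winner.

Harvest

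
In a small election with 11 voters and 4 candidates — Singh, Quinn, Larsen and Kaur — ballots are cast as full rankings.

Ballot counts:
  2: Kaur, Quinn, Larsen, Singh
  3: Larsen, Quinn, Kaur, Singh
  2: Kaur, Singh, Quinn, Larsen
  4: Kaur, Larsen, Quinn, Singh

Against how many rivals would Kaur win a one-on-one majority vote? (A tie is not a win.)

Kaur against each rival (11 voters):
Kaur vs Singh: Kaur is ranked higher on 2+3+2+4 = 11 ballots, Singh on 0. Kaur wins 11–0.
Kaur vs Quinn: 2+2+4 = 8 for Kaur, 3 for Quinn — Kaur by 8–3.
Kaur vs Larsen: Kaur wins 8–3.
Kaur beats Singh, Quinn, Larsen — 3 pairwise wins.

3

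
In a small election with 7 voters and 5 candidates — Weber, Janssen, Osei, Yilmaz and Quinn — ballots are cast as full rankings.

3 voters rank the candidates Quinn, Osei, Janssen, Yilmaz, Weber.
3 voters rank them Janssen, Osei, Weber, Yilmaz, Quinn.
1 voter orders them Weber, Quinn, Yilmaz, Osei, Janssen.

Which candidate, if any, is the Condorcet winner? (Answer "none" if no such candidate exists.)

Head-to-head results (7 voters):
Weber vs Janssen: 1 to 6, Janssen.
Weber vs Osei: 1 for Weber, 6 for Osei — Osei by 6–1.
Weber vs Yilmaz: Weber is ranked higher on 3+1 = 4 ballots, Yilmaz on 3. Weber wins 4–3.
Weber vs Quinn: Weber preferred on 3+1 = 4 ballots; Weber wins 4–3.
Janssen vs Osei: 3 to 4, Osei.
Janssen vs Yilmaz: 6 to 1, Janssen.
Janssen vs Quinn: 3 for Janssen, 4 for Quinn — Quinn by 4–3.
Osei vs Yilmaz: Osei is ranked higher on 3+3 = 6 ballots, Yilmaz on 1. Osei wins 6–1.
Osei vs Quinn: 3 to 4, Quinn.
Yilmaz vs Quinn: Yilmaz is ranked higher on 3 ballots, Quinn on 4. Quinn wins 4–3.
Each candidate drops at least one matchup (Weber loses to Janssen; Janssen loses to Osei; Osei loses to Quinn; Yilmaz loses to Weber; Quinn loses to Weber); the cycle Weber → Quinn → Janssen → Weber rules out a Condorcet winner.

none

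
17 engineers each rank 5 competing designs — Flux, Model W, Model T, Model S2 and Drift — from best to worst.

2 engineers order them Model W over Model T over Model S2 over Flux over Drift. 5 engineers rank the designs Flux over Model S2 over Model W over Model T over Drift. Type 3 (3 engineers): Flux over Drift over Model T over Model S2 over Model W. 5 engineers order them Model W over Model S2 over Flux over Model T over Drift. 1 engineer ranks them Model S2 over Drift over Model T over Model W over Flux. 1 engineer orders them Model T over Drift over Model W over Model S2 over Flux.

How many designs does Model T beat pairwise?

Model T against each rival (17 engineers):
Model T vs Flux: Model T preferred on 2+1+1 = 4 ballots; Flux wins 13–4.
Model T vs Model W: 3+1+1 = 5 for Model T, 12 for Model W — Model W by 12–5.
Model T vs Model S2: Model T is ranked higher on 2+3+1 = 6 ballots, Model S2 on 11. Model S2 wins 11–6.
Model T vs Drift: Model T preferred on 2+5+5+1 = 13 ballots; Model T wins 13–4.
Model T beats Drift; loses to Flux, Model W, Model S2 — 1 pairwise win.

1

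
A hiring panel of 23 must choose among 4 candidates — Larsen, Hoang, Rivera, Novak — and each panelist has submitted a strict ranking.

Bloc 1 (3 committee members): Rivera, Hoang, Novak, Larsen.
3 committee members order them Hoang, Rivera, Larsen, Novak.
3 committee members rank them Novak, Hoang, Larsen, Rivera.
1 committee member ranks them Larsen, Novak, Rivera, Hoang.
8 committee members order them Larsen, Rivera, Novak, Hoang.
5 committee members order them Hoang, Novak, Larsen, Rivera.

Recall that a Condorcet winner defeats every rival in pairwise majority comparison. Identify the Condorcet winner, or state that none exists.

none

Check each pair by majority over 23 ballots:
Larsen–Hoang: Hoang 14–9.
Larsen vs Rivera: Larsen, 17–6.
Larsen vs Novak: Larsen, 12–11.
Hoang vs Rivera: Rivera, 12–11.
Hoang vs Novak: Novak, 12–11.
Rivera vs Novak: Rivera, 14–9.
No candidate is unbeaten: Larsen loses to Hoang; Hoang loses to Rivera; Rivera loses to Larsen; Novak loses to Larsen. In particular Larsen > Rivera > Hoang > Larsen is a majority cycle — no Condorcet winner exists.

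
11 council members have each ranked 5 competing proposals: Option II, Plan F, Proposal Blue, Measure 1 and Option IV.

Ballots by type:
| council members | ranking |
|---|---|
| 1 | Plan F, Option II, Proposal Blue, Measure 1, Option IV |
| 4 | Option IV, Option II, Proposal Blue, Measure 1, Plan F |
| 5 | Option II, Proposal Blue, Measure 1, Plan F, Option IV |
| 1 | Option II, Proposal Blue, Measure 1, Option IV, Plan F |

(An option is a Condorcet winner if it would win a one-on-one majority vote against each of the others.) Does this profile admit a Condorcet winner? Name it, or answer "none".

Option II

Pairwise majorities:
Option II vs Plan F: 4+5+1 = 10 for Option II, 1 for Plan F — Option II by 10–1.
Option II vs Proposal Blue: 11 to 0, Option II.
Option II vs Measure 1: Option II preferred on 1+4+5+1 = 11 ballots; Option II wins 11–0.
Option II vs Option IV: Option II preferred on 1+5+1 = 7 ballots; Option II wins 7–4.
Plan F vs Proposal Blue: 1 to 10, Proposal Blue.
Plan F vs Measure 1: Plan F preferred on 1 ballot; Measure 1 wins 10–1.
Plan F vs Option IV: Plan F preferred on 1+5 = 6 ballots; Plan F wins 6–5.
Proposal Blue vs Measure 1: Proposal Blue preferred on 1+4+5+1 = 11 ballots; Proposal Blue wins 11–0.
Proposal Blue vs Option IV: 1+5+1 = 7 for Proposal Blue, 4 for Option IV — Proposal Blue by 7–4.
Measure 1 vs Option IV: Measure 1 is ranked higher on 1+5+1 = 7 ballots, Option IV on 4. Measure 1 wins 7–4.
Only Option II has no losses; Option II is the Condorcet winner.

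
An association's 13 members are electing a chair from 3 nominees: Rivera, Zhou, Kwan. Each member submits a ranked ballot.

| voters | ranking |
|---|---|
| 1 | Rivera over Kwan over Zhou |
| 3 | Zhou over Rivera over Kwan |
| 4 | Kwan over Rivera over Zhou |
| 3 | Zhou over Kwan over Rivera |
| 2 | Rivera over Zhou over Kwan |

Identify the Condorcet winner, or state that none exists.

none

Head-to-head results (13 voters):
Rivera vs Zhou: Rivera is ranked higher on 1+4+2 = 7 ballots, Zhou on 6. Rivera wins 7–6.
Rivera vs Kwan: 1+3+2 = 6 for Rivera, 7 for Kwan — Kwan by 7–6.
Zhou vs Kwan: Zhou is ranked higher on 3+3+2 = 8 ballots, Kwan on 5. Zhou wins 8–5.
Each candidate drops at least one matchup (Rivera loses to Kwan; Zhou loses to Rivera; Kwan loses to Zhou); the cycle Rivera → Zhou → Kwan → Rivera rules out a Condorcet winner.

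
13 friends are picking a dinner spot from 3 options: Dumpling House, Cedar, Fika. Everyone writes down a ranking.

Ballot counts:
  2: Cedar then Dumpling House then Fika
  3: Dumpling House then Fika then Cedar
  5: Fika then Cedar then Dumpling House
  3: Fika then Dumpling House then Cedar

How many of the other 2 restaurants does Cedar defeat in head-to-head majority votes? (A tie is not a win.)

1

Cedar against each rival (13 friends):
Cedar vs Dumpling House: Cedar, 7–6.
Cedar–Fika: Fika 11–2.
Cedar beats Dumpling House; loses to Fika — 1 pairwise win.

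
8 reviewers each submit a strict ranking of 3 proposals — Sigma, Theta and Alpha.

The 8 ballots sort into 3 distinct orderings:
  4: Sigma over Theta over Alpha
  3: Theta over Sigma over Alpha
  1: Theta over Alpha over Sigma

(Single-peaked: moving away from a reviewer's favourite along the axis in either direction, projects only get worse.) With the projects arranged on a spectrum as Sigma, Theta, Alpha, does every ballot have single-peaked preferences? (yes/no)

Axis positions: Sigma=1, Theta=2, Alpha=3.
Ballot type 1 (peak Sigma at position 1): ranking walks positions 1-2-3, expanding outward from the peak — single-peaked.
Ballot type 2 (peak Theta at position 2): ranking walks positions 2-1-3, expanding outward from the peak — single-peaked.
Ballot type 3 (peak Theta at position 2): ranking walks positions 2-3-1, expanding outward from the peak — single-peaked.
Every ranking is single-peaked on this axis.

yes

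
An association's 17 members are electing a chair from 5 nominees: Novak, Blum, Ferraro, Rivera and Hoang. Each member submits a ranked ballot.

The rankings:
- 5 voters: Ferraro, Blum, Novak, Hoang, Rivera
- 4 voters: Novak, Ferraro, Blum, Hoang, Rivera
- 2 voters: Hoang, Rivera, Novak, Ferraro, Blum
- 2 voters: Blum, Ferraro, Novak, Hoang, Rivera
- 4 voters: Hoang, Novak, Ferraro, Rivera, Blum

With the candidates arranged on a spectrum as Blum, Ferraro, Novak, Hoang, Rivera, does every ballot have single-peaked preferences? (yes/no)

Axis positions: Blum=1, Ferraro=2, Novak=3, Hoang=4, Rivera=5.
Ballot type 1 (peak Ferraro at position 2): ranking walks positions 2-1-3-4-5, expanding outward from the peak — single-peaked.
Ballot type 2 (peak Novak at position 3): ranking walks positions 3-2-1-4-5, expanding outward from the peak — single-peaked.
Ballot type 3 (peak Hoang at position 4): ranking walks positions 4-5-3-2-1, expanding outward from the peak — single-peaked.
Ballot type 4 (peak Blum at position 1): ranking walks positions 1-2-3-4-5, expanding outward from the peak — single-peaked.
Ballot type 5 (peak Hoang at position 4): ranking walks positions 4-3-2-5-1, expanding outward from the peak — single-peaked.
Every ranking is single-peaked on this axis.

yes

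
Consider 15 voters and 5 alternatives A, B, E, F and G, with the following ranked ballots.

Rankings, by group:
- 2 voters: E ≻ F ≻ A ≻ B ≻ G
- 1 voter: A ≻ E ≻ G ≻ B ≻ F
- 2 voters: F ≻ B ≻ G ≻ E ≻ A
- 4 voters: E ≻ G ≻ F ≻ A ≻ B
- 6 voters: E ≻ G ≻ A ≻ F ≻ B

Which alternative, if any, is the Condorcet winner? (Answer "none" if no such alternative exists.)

E

Pairwise majorities:
A vs B: 2+1+4+6 = 13 for A, 2 for B — A by 13–2.
A vs E: E wins 14–1.
A vs F: A preferred on 1+6 = 7 ballots; F wins 8–7.
A vs G: 3 to 12, G.
B–E: E 13–2.
B vs F: B preferred on 1 ballot; F wins 14–1.
B vs G: G wins 11–4.
E–F: E 13–2.
E vs G: 2+1+4+6 = 13 for E, 2 for G — E by 13–2.
F vs G: F is ranked higher on 2+2 = 4 ballots, G on 11. G wins 11–4.
E wins every pairwise contest, so E is the Condorcet winner.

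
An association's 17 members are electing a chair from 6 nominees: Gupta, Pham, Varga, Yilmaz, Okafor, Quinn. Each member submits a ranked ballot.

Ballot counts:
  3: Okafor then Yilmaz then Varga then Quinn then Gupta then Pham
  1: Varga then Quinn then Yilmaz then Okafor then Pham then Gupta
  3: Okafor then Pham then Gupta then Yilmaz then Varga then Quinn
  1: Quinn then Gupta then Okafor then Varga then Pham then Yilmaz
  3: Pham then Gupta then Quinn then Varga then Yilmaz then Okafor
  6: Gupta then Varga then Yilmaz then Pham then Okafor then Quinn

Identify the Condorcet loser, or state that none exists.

Pairwise majorities:
Gupta vs Pham: Gupta, 10–7.
Gupta vs Varga: Gupta wins 13–4.
Gupta vs Yilmaz: 3+1+3+6 = 13 for Gupta, 4 for Yilmaz — Gupta by 13–4.
Gupta vs Okafor: 1+3+6 = 10 for Gupta, 7 for Okafor — Gupta by 10–7.
Gupta vs Quinn: Gupta, 12–5.
Pham vs Varga: Varga wins 11–6.
Pham vs Yilmaz: Yilmaz, 10–7.
Pham–Okafor: Pham 9–8.
Pham vs Quinn: Pham wins 12–5.
Varga vs Yilmaz: Varga preferred on 1+1+3+6 = 11 ballots; Varga wins 11–6.
Varga vs Okafor: Varga, 10–7.
Varga–Quinn: Varga 13–4.
Yilmaz vs Okafor: Yilmaz wins 10–7.
Yilmaz vs Quinn: 12 to 5, Yilmaz.
Okafor vs Quinn: 12 to 5, Okafor.
Quinn loses to every other candidate — it is the Condorcet loser.

Quinn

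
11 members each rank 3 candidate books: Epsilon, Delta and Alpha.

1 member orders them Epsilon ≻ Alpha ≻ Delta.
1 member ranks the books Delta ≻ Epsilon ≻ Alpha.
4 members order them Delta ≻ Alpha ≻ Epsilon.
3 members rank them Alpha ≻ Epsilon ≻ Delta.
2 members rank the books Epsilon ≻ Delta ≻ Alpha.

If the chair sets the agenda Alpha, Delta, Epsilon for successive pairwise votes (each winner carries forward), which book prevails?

Epsilon

Round 1: Alpha vs Delta — 4–7, Delta advances.
Round 2: Delta vs Epsilon — 5–6, Epsilon advances.
Epsilon survives the agenda.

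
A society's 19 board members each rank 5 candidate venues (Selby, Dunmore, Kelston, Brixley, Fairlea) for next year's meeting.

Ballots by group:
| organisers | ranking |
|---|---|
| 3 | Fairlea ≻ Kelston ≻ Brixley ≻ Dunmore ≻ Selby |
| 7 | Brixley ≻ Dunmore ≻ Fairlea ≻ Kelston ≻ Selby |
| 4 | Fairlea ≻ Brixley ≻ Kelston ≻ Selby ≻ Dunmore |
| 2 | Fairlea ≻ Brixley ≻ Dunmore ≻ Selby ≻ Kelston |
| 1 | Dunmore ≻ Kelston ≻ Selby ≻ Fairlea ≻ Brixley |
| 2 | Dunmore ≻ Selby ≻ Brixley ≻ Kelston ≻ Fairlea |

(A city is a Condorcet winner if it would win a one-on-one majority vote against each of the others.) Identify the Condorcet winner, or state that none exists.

Check each pair by majority over 19 ballots:
Selby–Dunmore: Dunmore 15–4.
Selby vs Kelston: Kelston wins 15–4.
Selby–Brixley: Brixley 16–3.
Selby vs Fairlea: Fairlea wins 16–3.
Dunmore vs Kelston: Dunmore, 12–7.
Dunmore–Brixley: Brixley 16–3.
Dunmore vs Fairlea: Dunmore wins 10–9.
Kelston vs Brixley: Brixley wins 15–4.
Kelston vs Fairlea: Fairlea wins 16–3.
Brixley vs Fairlea: Fairlea, 10–9.
No city is unbeaten: Selby loses to Dunmore; Dunmore loses to Brixley; Kelston loses to Dunmore; Brixley loses to Fairlea; Fairlea loses to Dunmore. In particular Dunmore beats Fairlea beats Brixley beats Dunmore is a majority cycle — no Condorcet winner exists.

none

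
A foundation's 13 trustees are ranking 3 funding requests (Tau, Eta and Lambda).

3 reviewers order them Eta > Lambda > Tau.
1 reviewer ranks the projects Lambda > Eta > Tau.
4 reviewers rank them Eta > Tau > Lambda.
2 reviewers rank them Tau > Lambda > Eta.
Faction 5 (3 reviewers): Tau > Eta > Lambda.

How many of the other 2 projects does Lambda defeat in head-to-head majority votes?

Lambda against each rival (13 reviewers):
Lambda–Tau: Tau 9–4.
Lambda vs Eta: Eta wins 10–3.
Lambda beats no one; loses to Tau, Eta — 0 pairwise wins.

0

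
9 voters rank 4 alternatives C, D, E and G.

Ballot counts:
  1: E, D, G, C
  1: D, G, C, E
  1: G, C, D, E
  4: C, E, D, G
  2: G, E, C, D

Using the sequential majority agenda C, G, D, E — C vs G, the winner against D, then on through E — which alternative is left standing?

Round 1: C vs G — 4–5, G advances.
Round 2: G vs D — 3–6, D advances.
Round 3: D vs E — 2–7, E advances.
E survives the agenda.

E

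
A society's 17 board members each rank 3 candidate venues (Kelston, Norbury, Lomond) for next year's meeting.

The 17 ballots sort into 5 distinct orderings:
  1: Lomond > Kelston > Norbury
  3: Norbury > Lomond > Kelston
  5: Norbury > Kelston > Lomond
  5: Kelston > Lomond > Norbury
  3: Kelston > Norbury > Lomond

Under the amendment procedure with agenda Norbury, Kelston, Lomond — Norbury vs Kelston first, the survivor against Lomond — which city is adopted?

Kelston

Round 1: Norbury vs Kelston — 8–9, Kelston advances.
Round 2: Kelston vs Lomond — 13–4, Kelston advances.
Kelston survives the agenda.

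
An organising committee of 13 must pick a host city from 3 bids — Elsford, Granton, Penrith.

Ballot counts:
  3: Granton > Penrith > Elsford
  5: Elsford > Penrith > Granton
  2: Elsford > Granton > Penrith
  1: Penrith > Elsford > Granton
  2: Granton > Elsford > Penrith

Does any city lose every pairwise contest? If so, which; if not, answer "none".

Pairwise majorities:
Elsford–Granton: Elsford 8–5.
Elsford vs Penrith: Elsford, 9–4.
Granton vs Penrith: Granton is ranked higher on 3+2+2 = 7 ballots, Penrith on 6. Granton wins 7–6.
Only Penrith has no wins; Penrith is the Condorcet loser.

Penrith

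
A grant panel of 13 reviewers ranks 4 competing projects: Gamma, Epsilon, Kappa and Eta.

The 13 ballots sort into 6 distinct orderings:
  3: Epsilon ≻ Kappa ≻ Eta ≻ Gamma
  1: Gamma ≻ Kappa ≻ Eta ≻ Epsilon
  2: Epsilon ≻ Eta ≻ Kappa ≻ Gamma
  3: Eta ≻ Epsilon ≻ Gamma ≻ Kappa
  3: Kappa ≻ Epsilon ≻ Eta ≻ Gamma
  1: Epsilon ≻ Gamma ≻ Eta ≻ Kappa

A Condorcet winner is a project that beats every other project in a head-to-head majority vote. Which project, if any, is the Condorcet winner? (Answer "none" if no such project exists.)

Epsilon

Head-to-head results (13 reviewers):
Gamma vs Epsilon: Epsilon, 12–1.
Gamma–Kappa: Kappa 8–5.
Gamma vs Eta: Eta wins 11–2.
Epsilon–Kappa: Epsilon 9–4.
Epsilon vs Eta: Epsilon, 9–4.
Kappa–Eta: Kappa 7–6.
Epsilon wins every pairwise contest, so Epsilon is the Condorcet winner.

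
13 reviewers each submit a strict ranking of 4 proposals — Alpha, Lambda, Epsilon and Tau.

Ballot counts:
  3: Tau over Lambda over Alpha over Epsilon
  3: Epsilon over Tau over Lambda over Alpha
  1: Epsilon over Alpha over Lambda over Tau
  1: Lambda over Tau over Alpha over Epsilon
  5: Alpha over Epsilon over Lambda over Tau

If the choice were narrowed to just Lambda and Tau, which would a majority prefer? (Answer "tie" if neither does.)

Ballots ranking Lambda above Tau: 1 + 1 + 5 = 7.
Ballots ranking Tau above Lambda: 13 − 7 = 6.
Lambda wins the head-to-head 7–6.

Lambda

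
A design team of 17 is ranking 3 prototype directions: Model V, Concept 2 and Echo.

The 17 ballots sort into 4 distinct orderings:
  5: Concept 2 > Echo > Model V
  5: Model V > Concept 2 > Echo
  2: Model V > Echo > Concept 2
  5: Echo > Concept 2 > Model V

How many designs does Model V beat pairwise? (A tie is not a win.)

Model V against each rival (17 engineers):
Model V–Concept 2: Concept 2 10–7.
Model V vs Echo: Model V is ranked higher on 5+2 = 7 ballots, Echo on 10. Echo wins 10–7.
Model V beats no one; loses to Concept 2, Echo — 0 pairwise wins.

0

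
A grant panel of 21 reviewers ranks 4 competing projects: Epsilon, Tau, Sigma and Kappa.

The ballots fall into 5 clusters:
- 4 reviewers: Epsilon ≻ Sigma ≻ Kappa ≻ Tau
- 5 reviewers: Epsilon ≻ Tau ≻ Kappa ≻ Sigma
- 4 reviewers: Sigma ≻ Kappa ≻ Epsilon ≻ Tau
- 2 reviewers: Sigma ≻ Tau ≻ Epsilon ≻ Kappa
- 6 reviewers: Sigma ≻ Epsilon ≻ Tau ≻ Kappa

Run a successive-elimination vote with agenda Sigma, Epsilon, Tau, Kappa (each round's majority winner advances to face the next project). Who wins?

Round 1: Sigma vs Epsilon — 12–9, Sigma advances.
Round 2: Sigma vs Tau — 16–5, Sigma advances.
Round 3: Sigma vs Kappa — 16–5, Sigma advances.
The agenda winner is Sigma.

Sigma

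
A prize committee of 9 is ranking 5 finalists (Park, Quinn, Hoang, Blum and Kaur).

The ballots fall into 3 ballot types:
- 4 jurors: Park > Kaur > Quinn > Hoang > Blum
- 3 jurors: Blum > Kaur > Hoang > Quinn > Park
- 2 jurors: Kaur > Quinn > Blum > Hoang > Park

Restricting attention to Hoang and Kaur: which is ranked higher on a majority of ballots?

Kaur

No ballot ranks Hoang above Kaur: 0.
Ballots ranking Kaur above Hoang: 9 − 0 = 9.
Kaur wins the head-to-head 9–0.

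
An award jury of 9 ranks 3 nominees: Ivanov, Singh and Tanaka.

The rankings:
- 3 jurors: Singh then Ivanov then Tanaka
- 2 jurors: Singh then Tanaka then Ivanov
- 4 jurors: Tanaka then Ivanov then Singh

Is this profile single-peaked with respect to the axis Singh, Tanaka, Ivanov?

Axis positions: Singh=1, Tanaka=2, Ivanov=3.
Bloc 1: ranking walks positions 1-3-2; Ivanov is ranked above Tanaka even though Tanaka lies between Ivanov and the peak Singh on the axis — preferences dip and rise again. Not single-peaked.
Bloc 2 (peak Singh at position 1): ranking walks positions 1-2-3, expanding outward from the peak — single-peaked.
Bloc 3 (peak Tanaka at position 2): ranking walks positions 2-3-1, expanding outward from the peak — single-peaked.
Bloc 1 violates single-peakedness, so the profile is not single-peaked on this axis.

no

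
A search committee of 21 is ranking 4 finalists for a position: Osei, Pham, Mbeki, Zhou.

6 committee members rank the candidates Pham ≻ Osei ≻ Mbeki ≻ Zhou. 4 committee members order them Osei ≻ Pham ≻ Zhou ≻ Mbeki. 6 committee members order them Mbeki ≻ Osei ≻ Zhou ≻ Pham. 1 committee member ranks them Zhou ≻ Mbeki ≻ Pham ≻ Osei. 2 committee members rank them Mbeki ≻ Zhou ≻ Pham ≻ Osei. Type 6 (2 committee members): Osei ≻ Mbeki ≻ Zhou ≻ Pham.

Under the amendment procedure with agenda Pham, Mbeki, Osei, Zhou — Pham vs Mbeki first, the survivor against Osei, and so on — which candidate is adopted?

Round 1: Pham vs Mbeki — 10–11, Mbeki advances.
Round 2: Mbeki vs Osei — 9–12, Osei advances.
Round 3: Osei vs Zhou — 18–3, Osei advances.
Osei survives the agenda.

Osei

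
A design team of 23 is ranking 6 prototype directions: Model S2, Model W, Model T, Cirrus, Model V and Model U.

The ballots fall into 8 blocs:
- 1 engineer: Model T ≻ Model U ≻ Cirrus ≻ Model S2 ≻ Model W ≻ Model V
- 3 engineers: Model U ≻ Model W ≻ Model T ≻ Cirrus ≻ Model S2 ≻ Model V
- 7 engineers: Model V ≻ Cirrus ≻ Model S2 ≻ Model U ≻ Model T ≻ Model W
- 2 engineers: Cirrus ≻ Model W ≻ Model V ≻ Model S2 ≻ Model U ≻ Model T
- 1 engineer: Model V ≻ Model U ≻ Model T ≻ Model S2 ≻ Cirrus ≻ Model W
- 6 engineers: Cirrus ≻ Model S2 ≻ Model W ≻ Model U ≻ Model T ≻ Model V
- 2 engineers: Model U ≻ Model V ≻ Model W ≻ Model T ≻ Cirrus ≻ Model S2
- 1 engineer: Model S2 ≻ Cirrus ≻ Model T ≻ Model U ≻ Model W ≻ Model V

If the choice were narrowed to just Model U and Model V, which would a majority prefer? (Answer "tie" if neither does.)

Ballots ranking Model U above Model V: 1 + 3 + 6 + 2 + 1 = 13.
Ballots ranking Model V above Model U: 23 − 13 = 10.
Model U wins the head-to-head 13–10.

Model U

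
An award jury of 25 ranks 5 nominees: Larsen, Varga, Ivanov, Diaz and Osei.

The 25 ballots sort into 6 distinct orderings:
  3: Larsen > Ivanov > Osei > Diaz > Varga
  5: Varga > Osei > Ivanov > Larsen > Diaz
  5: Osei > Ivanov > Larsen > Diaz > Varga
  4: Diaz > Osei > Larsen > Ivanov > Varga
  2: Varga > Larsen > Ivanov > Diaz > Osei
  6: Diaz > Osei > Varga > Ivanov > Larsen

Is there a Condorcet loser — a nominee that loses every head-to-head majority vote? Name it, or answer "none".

none

Head-to-head results (25 jurors):
Larsen vs Varga: Varga wins 13–12.
Larsen–Ivanov: Ivanov 16–9.
Larsen vs Diaz: Larsen preferred on 3+5+5+2 = 15 ballots; Larsen wins 15–10.
Larsen vs Osei: Larsen is ranked higher on 3+2 = 5 ballots, Osei on 20. Osei wins 20–5.
Varga vs Ivanov: Varga wins 13–12.
Varga vs Diaz: Varga preferred on 5+2 = 7 ballots; Diaz wins 18–7.
Varga vs Osei: Osei wins 18–7.
Ivanov vs Diaz: Ivanov is ranked higher on 3+5+5+2 = 15 ballots, Diaz on 10. Ivanov wins 15–10.
Ivanov vs Osei: Osei wins 20–5.
Diaz vs Osei: Diaz preferred on 4+2+6 = 12 ballots; Osei wins 13–12.
Every nominee wins at least one matchup (Larsen beats Diaz; Varga beats Larsen; Ivanov beats Larsen; Diaz beats Varga; Osei beats Larsen), so there is no Condorcet loser.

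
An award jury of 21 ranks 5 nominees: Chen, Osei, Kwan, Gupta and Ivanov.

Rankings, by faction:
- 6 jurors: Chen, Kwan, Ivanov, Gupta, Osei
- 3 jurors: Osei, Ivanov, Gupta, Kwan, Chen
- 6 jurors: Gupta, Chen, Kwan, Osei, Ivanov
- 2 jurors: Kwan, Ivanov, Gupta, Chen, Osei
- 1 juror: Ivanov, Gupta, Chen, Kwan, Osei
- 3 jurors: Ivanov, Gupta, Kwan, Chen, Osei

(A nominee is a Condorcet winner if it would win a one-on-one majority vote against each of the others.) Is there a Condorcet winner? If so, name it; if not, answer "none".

Pairwise majorities:
Chen vs Osei: 6+6+2+1+3 = 18 for Chen, 3 for Osei — Chen by 18–3.
Chen vs Kwan: 6+6+1 = 13 for Chen, 8 for Kwan — Chen by 13–8.
Chen vs Gupta: 6 to 15, Gupta.
Chen vs Ivanov: 6+6 = 12 for Chen, 9 for Ivanov — Chen by 12–9.
Osei vs Kwan: Osei is ranked higher on 3 ballots, Kwan on 18. Kwan wins 18–3.
Osei vs Gupta: 3 to 18, Gupta.
Osei vs Ivanov: 9 to 12, Ivanov.
Kwan vs Gupta: 6+2 = 8 for Kwan, 13 for Gupta — Gupta by 13–8.
Kwan vs Ivanov: 6+6+2 = 14 for Kwan, 7 for Ivanov — Kwan by 14–7.
Gupta vs Ivanov: 6 to 15, Ivanov.
No nominee is unbeaten: Chen loses to Gupta; Osei loses to Chen; Kwan loses to Chen; Gupta loses to Ivanov; Ivanov loses to Chen. In particular Chen → Ivanov → Gupta → Chen is a majority cycle — no Condorcet winner exists.

none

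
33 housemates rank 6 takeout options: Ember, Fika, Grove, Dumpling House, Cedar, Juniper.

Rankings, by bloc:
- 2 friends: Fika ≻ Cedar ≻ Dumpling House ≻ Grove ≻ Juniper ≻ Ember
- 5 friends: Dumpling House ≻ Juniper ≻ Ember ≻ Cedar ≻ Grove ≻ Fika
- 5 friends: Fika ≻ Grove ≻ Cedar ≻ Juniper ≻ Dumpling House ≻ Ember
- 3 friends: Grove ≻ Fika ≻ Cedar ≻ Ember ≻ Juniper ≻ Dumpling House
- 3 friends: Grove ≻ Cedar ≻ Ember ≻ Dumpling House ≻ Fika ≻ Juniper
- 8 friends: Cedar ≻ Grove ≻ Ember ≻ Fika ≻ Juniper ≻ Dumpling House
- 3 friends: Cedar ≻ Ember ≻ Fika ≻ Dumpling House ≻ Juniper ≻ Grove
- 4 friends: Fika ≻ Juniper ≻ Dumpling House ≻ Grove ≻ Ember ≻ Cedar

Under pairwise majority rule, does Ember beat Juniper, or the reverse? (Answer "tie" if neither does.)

Ember

Ballots ranking Ember above Juniper: 3 + 3 + 8 + 3 = 17.
Ballots ranking Juniper above Ember: 33 − 17 = 16.
Ember wins the head-to-head 17–16.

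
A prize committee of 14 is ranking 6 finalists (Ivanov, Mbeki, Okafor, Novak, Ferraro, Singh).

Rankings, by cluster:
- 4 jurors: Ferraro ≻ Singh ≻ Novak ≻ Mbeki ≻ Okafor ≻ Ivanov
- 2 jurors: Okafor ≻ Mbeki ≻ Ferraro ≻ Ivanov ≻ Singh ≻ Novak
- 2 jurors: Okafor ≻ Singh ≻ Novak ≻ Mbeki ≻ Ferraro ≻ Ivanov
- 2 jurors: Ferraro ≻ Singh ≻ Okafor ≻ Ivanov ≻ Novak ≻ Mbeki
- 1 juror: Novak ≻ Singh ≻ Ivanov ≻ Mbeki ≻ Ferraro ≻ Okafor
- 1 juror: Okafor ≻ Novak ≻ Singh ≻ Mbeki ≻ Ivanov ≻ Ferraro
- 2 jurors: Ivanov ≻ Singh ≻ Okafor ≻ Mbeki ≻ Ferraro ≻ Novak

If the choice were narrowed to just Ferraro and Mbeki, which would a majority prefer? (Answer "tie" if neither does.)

Mbeki

Ballots ranking Ferraro above Mbeki: 4 + 2 = 6.
Ballots ranking Mbeki above Ferraro: 14 − 6 = 8.
Mbeki wins the head-to-head 8–6.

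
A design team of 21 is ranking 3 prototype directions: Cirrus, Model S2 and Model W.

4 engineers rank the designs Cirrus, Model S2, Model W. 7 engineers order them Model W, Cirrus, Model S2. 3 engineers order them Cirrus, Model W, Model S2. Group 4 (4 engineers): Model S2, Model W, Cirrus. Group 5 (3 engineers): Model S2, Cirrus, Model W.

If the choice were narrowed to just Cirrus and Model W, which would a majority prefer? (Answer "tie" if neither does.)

Ballots ranking Cirrus above Model W: 4 + 3 + 3 = 10.
Ballots ranking Model W above Cirrus: 21 − 10 = 11.
Model W wins the head-to-head 11–10.

Model W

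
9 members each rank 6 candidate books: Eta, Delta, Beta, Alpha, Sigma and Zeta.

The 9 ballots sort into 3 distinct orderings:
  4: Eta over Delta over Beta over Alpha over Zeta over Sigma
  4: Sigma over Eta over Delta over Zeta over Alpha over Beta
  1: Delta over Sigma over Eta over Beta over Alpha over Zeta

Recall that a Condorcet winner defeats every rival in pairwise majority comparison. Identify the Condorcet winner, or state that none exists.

none

Check each pair by majority over 9 ballots:
Eta vs Delta: 8 to 1, Eta.
Eta–Beta: Eta 9–0.
Eta vs Alpha: 9 to 0, Eta.
Eta vs Sigma: Eta is ranked higher on 4 ballots, Sigma on 5. Sigma wins 5–4.
Eta vs Zeta: Eta is ranked higher on 4+4+1 = 9 ballots, Zeta on 0. Eta wins 9–0.
Delta vs Beta: 4+4+1 = 9 for Delta, 0 for Beta — Delta by 9–0.
Delta vs Alpha: Delta is ranked higher on 4+4+1 = 9 ballots, Alpha on 0. Delta wins 9–0.
Delta vs Sigma: 4+1 = 5 for Delta, 4 for Sigma — Delta by 5–4.
Delta vs Zeta: Delta preferred on 4+4+1 = 9 ballots; Delta wins 9–0.
Beta vs Alpha: Beta preferred on 4+1 = 5 ballots; Beta wins 5–4.
Beta vs Sigma: Sigma, 5–4.
Beta vs Zeta: Beta, 5–4.
Alpha vs Sigma: Sigma wins 5–4.
Alpha vs Zeta: 4+1 = 5 for Alpha, 4 for Zeta — Alpha by 5–4.
Sigma vs Zeta: 4+1 = 5 for Sigma, 4 for Zeta — Sigma by 5–4.
Each book drops at least one matchup (Eta loses to Sigma; Delta loses to Eta; Beta loses to Eta; Alpha loses to Eta; Sigma loses to Delta; Zeta loses to Eta); the cycle Eta beats Delta beats Sigma beats Eta rules out a Condorcet winner.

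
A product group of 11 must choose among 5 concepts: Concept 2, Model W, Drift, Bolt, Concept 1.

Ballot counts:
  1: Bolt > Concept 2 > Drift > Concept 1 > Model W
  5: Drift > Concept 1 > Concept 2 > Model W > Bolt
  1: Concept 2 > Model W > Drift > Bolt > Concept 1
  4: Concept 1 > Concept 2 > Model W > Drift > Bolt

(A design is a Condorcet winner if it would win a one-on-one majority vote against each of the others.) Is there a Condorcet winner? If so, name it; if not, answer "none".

Head-to-head results (11 engineers):
Concept 2 vs Model W: Concept 2 preferred on 1+5+1+4 = 11 ballots; Concept 2 wins 11–0.
Concept 2 vs Drift: Concept 2 wins 6–5.
Concept 2 vs Bolt: Concept 2 is ranked higher on 5+1+4 = 10 ballots, Bolt on 1. Concept 2 wins 10–1.
Concept 2 vs Concept 1: Concept 2 is ranked higher on 1+1 = 2 ballots, Concept 1 on 9. Concept 1 wins 9–2.
Model W–Drift: Drift 6–5.
Model W vs Bolt: Model W, 10–1.
Model W vs Concept 1: Model W preferred on 1 ballot; Concept 1 wins 10–1.
Drift–Bolt: Drift 10–1.
Drift vs Concept 1: Drift preferred on 1+5+1 = 7 ballots; Drift wins 7–4.
Bolt vs Concept 1: Concept 1, 9–2.
Every design loses at least once (Concept 2 loses to Concept 1; Model W loses to Concept 2; Drift loses to Concept 2; Bolt loses to Concept 2; Concept 1 loses to Drift). The majority relation contains the cycle Concept 2 → Drift → Concept 1 → Concept 2, so there is no Condorcet winner.

none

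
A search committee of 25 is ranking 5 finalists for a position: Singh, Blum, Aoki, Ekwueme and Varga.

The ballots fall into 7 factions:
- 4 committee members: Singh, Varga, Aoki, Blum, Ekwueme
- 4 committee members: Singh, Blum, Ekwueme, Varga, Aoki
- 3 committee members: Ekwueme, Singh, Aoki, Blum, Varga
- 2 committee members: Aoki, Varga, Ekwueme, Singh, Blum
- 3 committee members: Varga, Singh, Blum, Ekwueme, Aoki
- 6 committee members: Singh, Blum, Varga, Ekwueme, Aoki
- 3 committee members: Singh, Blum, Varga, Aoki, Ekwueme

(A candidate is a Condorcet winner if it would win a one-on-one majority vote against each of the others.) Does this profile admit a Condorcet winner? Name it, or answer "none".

Singh

Head-to-head results (25 committee members):
Singh vs Blum: 25 for Singh, 0 for Blum — Singh by 25–0.
Singh vs Aoki: Singh is ranked higher on 4+4+3+3+6+3 = 23 ballots, Aoki on 2. Singh wins 23–2.
Singh vs Ekwueme: Singh is ranked higher on 4+4+3+6+3 = 20 ballots, Ekwueme on 5. Singh wins 20–5.
Singh vs Varga: 20 to 5, Singh.
Blum vs Aoki: Blum is ranked higher on 4+3+6+3 = 16 ballots, Aoki on 9. Blum wins 16–9.
Blum vs Ekwueme: 4+4+3+6+3 = 20 for Blum, 5 for Ekwueme — Blum by 20–5.
Blum vs Varga: Blum is ranked higher on 4+3+6+3 = 16 ballots, Varga on 9. Blum wins 16–9.
Aoki vs Ekwueme: Aoki preferred on 4+2+3 = 9 ballots; Ekwueme wins 16–9.
Aoki vs Varga: Aoki is ranked higher on 3+2 = 5 ballots, Varga on 20. Varga wins 20–5.
Ekwueme vs Varga: 7 to 18, Varga.
Singh defeats every rival head-to-head and is the Condorcet winner.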